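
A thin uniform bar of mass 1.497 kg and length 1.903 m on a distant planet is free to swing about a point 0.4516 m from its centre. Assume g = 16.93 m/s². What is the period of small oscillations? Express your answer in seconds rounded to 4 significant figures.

For a physical pendulum T = 2π√(I/(mgd)), with d = 0.45160 m from pivot to centre of mass.
I_cm = mL²/12 = 1.497 × 1.903²/12 = 0.45177 kg·m²; I = I_cm + md² = 0.45177 + 1.497 × 0.45160² = 0.75707 kg·m².
T = 2π√(0.75707/(1.497 × 16.93 × 0.45160)) = 1.616 s.

1.616 s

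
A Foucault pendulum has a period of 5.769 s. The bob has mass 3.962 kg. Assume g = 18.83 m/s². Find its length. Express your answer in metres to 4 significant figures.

15.87 m

From T = 2π√(L/g), L = gT²/(4π²) = 18.83 × 5.7690²/(4π²) = 15.87 m.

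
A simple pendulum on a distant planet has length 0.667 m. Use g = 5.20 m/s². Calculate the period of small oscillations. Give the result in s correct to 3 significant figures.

T = 2π√(L/g) = 2π√(0.667/5.20) = 2π × 0.3581 = 2.25 s.

2.25 s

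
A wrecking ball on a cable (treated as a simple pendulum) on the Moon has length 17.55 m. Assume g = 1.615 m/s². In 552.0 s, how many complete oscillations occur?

T = 2π√(L/g) = 2π√(17.55/1.615) = 20.712 s.
Number of complete oscillations = ⌊552.0/20.712⌋ = ⌊26.651⌋ = 26.

26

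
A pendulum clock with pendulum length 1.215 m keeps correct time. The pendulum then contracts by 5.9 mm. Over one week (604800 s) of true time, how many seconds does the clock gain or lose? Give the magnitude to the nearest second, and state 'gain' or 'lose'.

T ∝ √L, so T'/T = √(1.20910/1.215) = 0.997569.
In 604800 s of true time the clock registers 604800/0.997569 = 606273.8 s, so it gains 1474 s.

gain 1474 s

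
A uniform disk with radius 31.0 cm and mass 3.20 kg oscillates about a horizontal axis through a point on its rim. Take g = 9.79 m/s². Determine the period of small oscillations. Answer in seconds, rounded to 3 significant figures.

I_cm = ½mr² = 0.1538 kg·m². The pivot is at distance d = 0.310 m from the centre of mass.
By the parallel-axis theorem, I = I_cm + md² = 0.1538 + 0.3075 = 0.4613 kg·m².
T = 2π√(I/(mgd)) = 2π√(0.4613/(3.20 × 9.79 × 0.310)) = 1.37 s.

1.37 s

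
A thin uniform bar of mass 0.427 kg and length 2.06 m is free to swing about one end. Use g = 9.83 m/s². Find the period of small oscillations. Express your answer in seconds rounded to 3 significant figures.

For a physical pendulum T = 2π√(I/(mgd)), with d = 1.030 m from pivot to centre of mass.
I_cm = mL²/12 = 0.427 × 2.06²/12 = 0.1510 kg·m²; I = I_cm + md² = 0.1510 + 0.427 × 1.030² = 0.6040 kg·m².
T = 2π√(0.6040/(0.427 × 9.83 × 1.030)) = 2.35 s.

2.35 s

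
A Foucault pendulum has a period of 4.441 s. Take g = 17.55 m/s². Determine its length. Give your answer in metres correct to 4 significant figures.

8.768 m

From T = 2π√(L/g), L = gT²/(4π²) = 17.55 × 4.4410²/(4π²) = 8.768 m.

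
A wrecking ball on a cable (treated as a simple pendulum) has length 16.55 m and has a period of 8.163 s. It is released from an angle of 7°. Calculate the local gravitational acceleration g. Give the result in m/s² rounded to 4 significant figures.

9.805 m/s²

From T = 2π√(L/g), g = 4π²L/T² = 4π² × 16.55/8.1630² = 9.805 m/s².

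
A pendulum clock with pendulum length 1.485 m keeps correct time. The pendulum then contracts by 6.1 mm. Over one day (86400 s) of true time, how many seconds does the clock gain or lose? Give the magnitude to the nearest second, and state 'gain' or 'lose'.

gain 178 s

T ∝ √L, so T'/T = √(1.47890/1.485) = 0.997944.
In 86400 s of true time the clock registers 86400/0.997944 = 86578.0 s, so it gains 178 s.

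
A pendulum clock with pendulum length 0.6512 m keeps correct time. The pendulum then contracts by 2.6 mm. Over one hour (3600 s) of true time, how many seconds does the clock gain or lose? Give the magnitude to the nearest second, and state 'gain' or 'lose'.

gain 7 s

T ∝ √L, so T'/T = √(0.64860/0.6512) = 0.998002.
In 3600 s of true time the clock registers 3600/0.998002 = 3607.2 s, so it gains 7 s.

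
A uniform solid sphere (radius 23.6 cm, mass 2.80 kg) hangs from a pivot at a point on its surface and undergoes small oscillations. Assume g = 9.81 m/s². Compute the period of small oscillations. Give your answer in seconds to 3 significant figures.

1.15 s

I_cm = (2/5)mr² = 0.06238 kg·m². The pivot is at distance d = 0.236 m from the centre of mass.
By the parallel-axis theorem, I = I_cm + md² = 0.06238 + 0.1559 = 0.2183 kg·m².
T = 2π√(I/(mgd)) = 2π√(0.2183/(2.80 × 9.81 × 0.236)) = 1.15 s.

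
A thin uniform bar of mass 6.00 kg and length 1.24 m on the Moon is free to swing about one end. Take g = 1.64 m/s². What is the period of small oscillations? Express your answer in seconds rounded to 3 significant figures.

4.46 s

For a physical pendulum T = 2π√(I/(mgd)), with d = 0.6200 m from pivot to centre of mass.
I_cm = mL²/12 = 6.00 × 1.24²/12 = 0.7688 kg·m²; I = I_cm + md² = 0.7688 + 6.00 × 0.6200² = 3.075 kg·m².
T = 2π√(3.075/(6.00 × 1.64 × 0.6200)) = 4.46 s.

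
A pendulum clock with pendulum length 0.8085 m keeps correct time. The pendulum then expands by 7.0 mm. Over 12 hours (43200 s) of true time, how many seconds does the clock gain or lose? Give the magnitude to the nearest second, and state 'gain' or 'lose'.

lose 186 s

T ∝ √L, so T'/T = √(0.81550/0.8085) = 1.00432.
In 43200 s of true time the clock registers 43200/1.00432 = 43014.2 s, so it loses 186 s.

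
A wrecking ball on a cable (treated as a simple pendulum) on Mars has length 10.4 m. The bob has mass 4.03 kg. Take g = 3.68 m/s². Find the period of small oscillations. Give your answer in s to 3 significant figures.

T = 2π√(L/g) = 2π√(10.4/3.68) = 2π × 1.681 = 10.6 s.

10.6 s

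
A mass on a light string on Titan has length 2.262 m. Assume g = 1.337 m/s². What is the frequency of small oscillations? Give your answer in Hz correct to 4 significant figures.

0.1224 Hz

T = 2π√(L/g) = 2π√(2.262/1.337) = 8.1726 s, so f = 1/T = 0.1224 Hz.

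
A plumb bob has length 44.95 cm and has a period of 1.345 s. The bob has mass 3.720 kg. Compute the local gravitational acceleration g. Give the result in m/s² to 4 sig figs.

From T = 2π√(L/g), g = 4π²L/T² = 4π² × 0.4495/1.3450² = 9.809 m/s².

9.809 m/s²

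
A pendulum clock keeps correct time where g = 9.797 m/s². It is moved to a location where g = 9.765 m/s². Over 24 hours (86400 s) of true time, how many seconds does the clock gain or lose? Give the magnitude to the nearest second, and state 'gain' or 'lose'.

The clock's period scales as T ∝ 1/√g, so T'/T = √(9.797/9.765) = 1.00164.
In 86400 s of true time the clock registers 86400/1.00164 = 86258.8 s, so it loses 141 s.

lose 141 s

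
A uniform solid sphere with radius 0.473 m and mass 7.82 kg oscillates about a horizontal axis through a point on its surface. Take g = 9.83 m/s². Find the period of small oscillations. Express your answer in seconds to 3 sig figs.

1.63 s

I_cm = (2/5)mr² = 0.6998 kg·m². The pivot is at distance d = 0.473 m from the centre of mass.
By the parallel-axis theorem, I = I_cm + md² = 0.6998 + 1.750 = 2.449 kg·m².
T = 2π√(I/(mgd)) = 2π√(2.449/(7.82 × 9.83 × 0.473)) = 1.63 s.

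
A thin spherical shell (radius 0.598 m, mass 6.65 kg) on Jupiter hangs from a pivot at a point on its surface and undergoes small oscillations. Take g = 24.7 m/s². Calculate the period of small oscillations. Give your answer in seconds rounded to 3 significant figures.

I_cm = (2/3)mr² = 1.585 kg·m². The pivot is at distance d = 0.598 m from the centre of mass.
By the parallel-axis theorem, I = I_cm + md² = 1.585 + 2.378 = 3.963 kg·m².
T = 2π√(I/(mgd)) = 2π√(3.963/(6.65 × 24.7 × 0.598)) = 1.26 s.

1.26 s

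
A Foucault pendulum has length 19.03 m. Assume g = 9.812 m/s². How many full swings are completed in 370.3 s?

42

T = 2π√(L/g) = 2π√(19.03/9.812) = 8.7503 s.
Number of complete oscillations = ⌊370.3/8.7503⌋ = ⌊42.319⌋ = 42.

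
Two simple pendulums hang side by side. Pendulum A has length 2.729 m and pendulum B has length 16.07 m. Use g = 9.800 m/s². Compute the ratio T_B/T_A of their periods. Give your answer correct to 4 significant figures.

2.427

T ∝ √L, so T_B/T_A = √(L_B/L_A) = √(16.07/2.729) = 2.427.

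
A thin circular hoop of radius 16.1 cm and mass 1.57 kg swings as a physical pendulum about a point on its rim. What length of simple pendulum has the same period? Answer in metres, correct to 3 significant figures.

The equivalent simple-pendulum length is L_eq = I/(md), where I is about the pivot and d = 0.1610 m.
I_cm = mR² = 0.04070 kg·m², so I = I_cm + md² = 0.04070 + 0.04070 = 0.08139 kg·m².
L_eq = 0.08139/(1.57 × 0.1610) = 0.322 m.

0.322 m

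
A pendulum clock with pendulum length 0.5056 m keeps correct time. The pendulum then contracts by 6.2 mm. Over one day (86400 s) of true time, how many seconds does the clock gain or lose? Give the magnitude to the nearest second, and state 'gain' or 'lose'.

T ∝ √L, so T'/T = √(0.49940/0.5056) = 0.993850.
In 86400 s of true time the clock registers 86400/0.993850 = 86934.7 s, so it gains 535 s.

gain 535 s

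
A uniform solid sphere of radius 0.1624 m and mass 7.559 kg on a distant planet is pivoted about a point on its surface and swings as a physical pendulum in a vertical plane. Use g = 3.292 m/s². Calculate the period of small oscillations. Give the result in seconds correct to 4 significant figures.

1.651 s

I_cm = (2/5)mr² = 0.079744 kg·m². The pivot is at distance d = 0.1624 m from the centre of mass.
By the parallel-axis theorem, I = I_cm + md² = 0.079744 + 0.19936 = 0.27910 kg·m².
T = 2π√(I/(mgd)) = 2π√(0.27910/(7.559 × 3.292 × 0.1624)) = 1.651 s.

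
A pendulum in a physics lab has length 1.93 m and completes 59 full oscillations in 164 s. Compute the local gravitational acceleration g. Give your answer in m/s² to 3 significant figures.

9.86 m/s²

T = 164/59 = 2.780 s.
From T = 2π√(L/g), g = 4π²L/T² = 4π² × 1.93/2.780² = 9.86 m/s².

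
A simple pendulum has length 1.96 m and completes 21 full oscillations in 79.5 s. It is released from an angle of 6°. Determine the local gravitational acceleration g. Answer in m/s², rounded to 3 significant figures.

5.40 m/s²

T = 79.5/21 = 3.786 s.
From T = 2π√(L/g), g = 4π²L/T² = 4π² × 1.96/3.786² = 5.40 m/s².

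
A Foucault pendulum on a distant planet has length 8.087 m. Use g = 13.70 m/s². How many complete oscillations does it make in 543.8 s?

T = 2π√(L/g) = 2π√(8.087/13.70) = 4.8274 s.
Number of complete oscillations = ⌊543.8/4.8274⌋ = ⌊112.65⌋ = 112.

112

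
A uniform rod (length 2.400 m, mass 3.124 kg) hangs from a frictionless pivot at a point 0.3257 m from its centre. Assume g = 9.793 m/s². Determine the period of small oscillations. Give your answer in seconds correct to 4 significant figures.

For a physical pendulum T = 2π√(I/(mgd)), with d = 0.32570 m from pivot to centre of mass.
I_cm = mL²/12 = 3.124 × 2.400²/12 = 1.4995 kg·m²; I = I_cm + md² = 1.4995 + 3.124 × 0.32570² = 1.8309 kg·m².
T = 2π√(1.8309/(3.124 × 9.793 × 0.32570)) = 2.693 s.

2.693 s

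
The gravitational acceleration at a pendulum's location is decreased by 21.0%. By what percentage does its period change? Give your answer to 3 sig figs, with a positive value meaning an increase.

12.5%

T ∝ 1/√g, so T'/T = 1/√(0.7900) = 1.125.
Percentage change in T = (1.125 − 1) × 100% = 12.5%.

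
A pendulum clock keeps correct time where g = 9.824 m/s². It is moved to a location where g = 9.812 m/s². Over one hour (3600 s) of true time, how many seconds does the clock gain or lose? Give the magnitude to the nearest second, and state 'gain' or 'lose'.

The clock's period scales as T ∝ 1/√g, so T'/T = √(9.824/9.812) = 1.00061.
In 3600 s of true time the clock registers 3600/1.00061 = 3597.8 s, so it loses 2 s.

lose 2 s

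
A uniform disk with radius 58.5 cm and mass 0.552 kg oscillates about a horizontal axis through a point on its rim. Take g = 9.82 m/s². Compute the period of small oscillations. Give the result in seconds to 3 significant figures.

1.88 s

I_cm = ½mr² = 0.09445 kg·m². The pivot is at distance d = 0.585 m from the centre of mass.
By the parallel-axis theorem, I = I_cm + md² = 0.09445 + 0.1889 = 0.2834 kg·m².
T = 2π√(I/(mgd)) = 2π√(0.2834/(0.552 × 9.82 × 0.585)) = 1.88 s.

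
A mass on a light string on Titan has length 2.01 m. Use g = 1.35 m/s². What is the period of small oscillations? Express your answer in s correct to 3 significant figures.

T = 2π√(L/g) = 2π√(2.01/1.35) = 2π × 1.220 = 7.67 s.

7.67 s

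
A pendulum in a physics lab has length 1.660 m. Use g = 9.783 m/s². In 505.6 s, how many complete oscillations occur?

195

T = 2π√(L/g) = 2π√(1.660/9.783) = 2.5882 s.
Number of complete oscillations = ⌊505.6/2.5882⌋ = ⌊195.35⌋ = 195.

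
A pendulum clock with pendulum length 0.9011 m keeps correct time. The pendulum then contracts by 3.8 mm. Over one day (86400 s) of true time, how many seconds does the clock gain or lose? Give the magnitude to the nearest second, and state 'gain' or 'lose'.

gain 183 s

T ∝ √L, so T'/T = √(0.89730/0.9011) = 0.997889.
In 86400 s of true time the clock registers 86400/0.997889 = 86582.8 s, so it gains 183 s.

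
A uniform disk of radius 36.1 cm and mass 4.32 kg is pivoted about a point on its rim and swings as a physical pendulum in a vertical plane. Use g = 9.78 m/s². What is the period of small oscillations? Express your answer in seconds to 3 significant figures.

1.48 s

I_cm = ½mr² = 0.2815 kg·m². The pivot is at distance d = 0.361 m from the centre of mass.
By the parallel-axis theorem, I = I_cm + md² = 0.2815 + 0.5630 = 0.8445 kg·m².
T = 2π√(I/(mgd)) = 2π√(0.8445/(4.32 × 9.78 × 0.361)) = 1.48 s.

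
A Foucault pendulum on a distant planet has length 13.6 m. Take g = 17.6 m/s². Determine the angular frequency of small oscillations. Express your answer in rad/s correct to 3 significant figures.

1.14 rad/s

ω = √(g/L) = √(17.6/13.6) = 1.14 rad/s.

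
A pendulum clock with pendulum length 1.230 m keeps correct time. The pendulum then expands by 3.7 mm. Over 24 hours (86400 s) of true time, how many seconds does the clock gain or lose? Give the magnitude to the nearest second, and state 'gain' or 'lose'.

T ∝ √L, so T'/T = √(1.23370/1.230) = 1.00150.
In 86400 s of true time the clock registers 86400/1.00150 = 86270.3 s, so it loses 130 s.

lose 130 s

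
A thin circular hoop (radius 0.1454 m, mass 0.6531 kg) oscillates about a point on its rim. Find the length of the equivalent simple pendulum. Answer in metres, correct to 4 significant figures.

0.2908 m

The equivalent simple-pendulum length is L_eq = I/(md), where I is about the pivot and d = 0.14540 m.
I_cm = mR² = 0.013807 kg·m², so I = I_cm + md² = 0.013807 + 0.013807 = 0.027615 kg·m².
L_eq = 0.027615/(0.6531 × 0.14540) = 0.2908 m.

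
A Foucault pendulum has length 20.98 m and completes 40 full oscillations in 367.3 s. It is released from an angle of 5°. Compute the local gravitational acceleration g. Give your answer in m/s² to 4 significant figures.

9.823 m/s²

T = 367.3/40 = 9.1825 s.
From T = 2π√(L/g), g = 4π²L/T² = 4π² × 20.98/9.1825² = 9.823 m/s².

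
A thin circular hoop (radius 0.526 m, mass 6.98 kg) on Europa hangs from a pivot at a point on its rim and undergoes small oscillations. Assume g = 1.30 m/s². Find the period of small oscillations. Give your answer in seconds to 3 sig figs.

5.65 s

I_cm = mr² = 1.931 kg·m². The pivot is at distance d = 0.526 m from the centre of mass.
By the parallel-axis theorem, I = I_cm + md² = 1.931 + 1.931 = 3.862 kg·m².
T = 2π√(I/(mgd)) = 2π√(3.862/(6.98 × 1.30 × 0.526)) = 5.65 s.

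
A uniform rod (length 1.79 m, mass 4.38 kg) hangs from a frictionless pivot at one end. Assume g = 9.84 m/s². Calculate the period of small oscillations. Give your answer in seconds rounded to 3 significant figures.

For a physical pendulum T = 2π√(I/(mgd)), with d = 0.8950 m from pivot to centre of mass.
I_cm = mL²/12 = 4.38 × 1.79²/12 = 1.169 kg·m²; I = I_cm + md² = 1.169 + 4.38 × 0.8950² = 4.678 kg·m².
T = 2π√(4.678/(4.38 × 9.84 × 0.8950)) = 2.19 s.

2.19 s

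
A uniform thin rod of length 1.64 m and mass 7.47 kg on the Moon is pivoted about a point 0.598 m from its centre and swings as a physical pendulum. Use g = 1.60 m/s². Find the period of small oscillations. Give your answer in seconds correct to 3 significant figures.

4.90 s

For a physical pendulum T = 2π√(I/(mgd)), with d = 0.5980 m from pivot to centre of mass.
I_cm = mL²/12 = 7.47 × 1.64²/12 = 1.674 kg·m²; I = I_cm + md² = 1.674 + 7.47 × 0.5980² = 4.346 kg·m².
T = 2π√(4.346/(7.47 × 1.60 × 0.5980)) = 4.90 s.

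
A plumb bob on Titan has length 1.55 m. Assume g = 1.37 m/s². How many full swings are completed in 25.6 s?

3

T = 2π√(L/g) = 2π√(1.55/1.37) = 6.683 s.
Number of complete oscillations = ⌊25.6/6.683⌋ = ⌊3.830⌋ = 3.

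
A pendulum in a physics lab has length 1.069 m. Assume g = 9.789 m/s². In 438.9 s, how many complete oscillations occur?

T = 2π√(L/g) = 2π√(1.069/9.789) = 2.0763 s.
Number of complete oscillations = ⌊438.9/2.0763⌋ = ⌊211.38⌋ = 211.

211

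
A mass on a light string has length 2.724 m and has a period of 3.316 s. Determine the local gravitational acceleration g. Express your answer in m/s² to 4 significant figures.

From T = 2π√(L/g), g = 4π²L/T² = 4π² × 2.724/3.3160² = 9.780 m/s².

9.780 m/s²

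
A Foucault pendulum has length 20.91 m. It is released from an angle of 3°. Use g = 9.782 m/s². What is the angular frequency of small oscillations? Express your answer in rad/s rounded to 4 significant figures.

0.6840 rad/s

ω = √(g/L) = √(9.782/20.91) = 0.6840 rad/s.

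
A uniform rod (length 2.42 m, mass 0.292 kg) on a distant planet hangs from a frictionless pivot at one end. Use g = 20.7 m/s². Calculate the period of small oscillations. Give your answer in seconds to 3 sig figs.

For a physical pendulum T = 2π√(I/(mgd)), with d = 1.210 m from pivot to centre of mass.
I_cm = mL²/12 = 0.292 × 2.42²/12 = 0.1425 kg·m²; I = I_cm + md² = 0.1425 + 0.292 × 1.210² = 0.5700 kg·m².
T = 2π√(0.5700/(0.292 × 20.7 × 1.210)) = 1.75 s.

1.75 s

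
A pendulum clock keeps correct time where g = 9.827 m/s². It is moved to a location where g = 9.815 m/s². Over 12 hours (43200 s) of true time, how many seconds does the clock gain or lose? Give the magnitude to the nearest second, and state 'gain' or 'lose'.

lose 26 s

The clock's period scales as T ∝ 1/√g, so T'/T = √(9.827/9.815) = 1.00061.
In 43200 s of true time the clock registers 43200/1.00061 = 43173.6 s, so it loses 26 s.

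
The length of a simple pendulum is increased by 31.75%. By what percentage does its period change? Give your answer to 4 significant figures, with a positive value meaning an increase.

T ∝ √L, so T'/T = √(1.3175) = 1.1478.
Percentage change in T = (1.1478 − 1) × 100% = 14.78%.

14.78%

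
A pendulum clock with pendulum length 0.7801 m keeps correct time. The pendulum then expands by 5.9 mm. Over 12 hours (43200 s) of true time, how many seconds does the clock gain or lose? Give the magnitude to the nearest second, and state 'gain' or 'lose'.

lose 162 s

T ∝ √L, so T'/T = √(0.78600/0.7801) = 1.00377.
In 43200 s of true time the clock registers 43200/1.00377 = 43037.6 s, so it loses 162 s.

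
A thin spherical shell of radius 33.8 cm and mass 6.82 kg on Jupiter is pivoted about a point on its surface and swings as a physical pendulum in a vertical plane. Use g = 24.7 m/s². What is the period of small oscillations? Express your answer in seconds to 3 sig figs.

0.949 s

I_cm = (2/3)mr² = 0.5194 kg·m². The pivot is at distance d = 0.338 m from the centre of mass.
By the parallel-axis theorem, I = I_cm + md² = 0.5194 + 0.7791 = 1.299 kg·m².
T = 2π√(I/(mgd)) = 2π√(1.299/(6.82 × 24.7 × 0.338)) = 0.949 s.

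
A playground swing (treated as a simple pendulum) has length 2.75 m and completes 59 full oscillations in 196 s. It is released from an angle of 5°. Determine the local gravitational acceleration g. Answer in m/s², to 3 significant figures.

9.84 m/s²

T = 196/59 = 3.322 s.
From T = 2π√(L/g), g = 4π²L/T² = 4π² × 2.75/3.322² = 9.84 m/s².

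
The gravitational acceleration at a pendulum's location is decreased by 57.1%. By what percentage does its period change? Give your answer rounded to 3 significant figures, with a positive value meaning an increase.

T ∝ 1/√g, so T'/T = 1/√(0.4290) = 1.527.
Percentage change in T = (1.527 − 1) × 100% = 52.7%.

52.7%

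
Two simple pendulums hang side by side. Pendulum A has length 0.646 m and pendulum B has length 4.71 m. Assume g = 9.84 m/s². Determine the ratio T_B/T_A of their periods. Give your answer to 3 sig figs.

2.70

T ∝ √L, so T_B/T_A = √(L_B/L_A) = √(4.71/0.646) = 2.70.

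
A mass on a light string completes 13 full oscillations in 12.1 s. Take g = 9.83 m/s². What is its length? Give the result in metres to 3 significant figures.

0.216 m

T = 12.1/13 = 0.9308 s.
From T = 2π√(L/g), L = gT²/(4π²) = 9.83 × 0.9308²/(4π²) = 0.216 m.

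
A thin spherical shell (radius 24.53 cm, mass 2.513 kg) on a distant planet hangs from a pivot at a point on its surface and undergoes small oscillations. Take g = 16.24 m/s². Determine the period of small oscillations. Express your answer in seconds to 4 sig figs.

0.9969 s

I_cm = (2/3)mr² = 0.10081 kg·m². The pivot is at distance d = 0.2453 m from the centre of mass.
By the parallel-axis theorem, I = I_cm + md² = 0.10081 + 0.15121 = 0.25202 kg·m².
T = 2π√(I/(mgd)) = 2π√(0.25202/(2.513 × 16.24 × 0.2453)) = 0.9969 s.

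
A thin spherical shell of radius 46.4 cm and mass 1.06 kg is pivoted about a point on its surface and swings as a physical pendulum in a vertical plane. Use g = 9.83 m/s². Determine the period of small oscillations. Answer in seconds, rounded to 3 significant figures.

I_cm = (2/3)mr² = 0.1521 kg·m². The pivot is at distance d = 0.464 m from the centre of mass.
By the parallel-axis theorem, I = I_cm + md² = 0.1521 + 0.2282 = 0.3804 kg·m².
T = 2π√(I/(mgd)) = 2π√(0.3804/(1.06 × 9.83 × 0.464)) = 1.76 s.

1.76 s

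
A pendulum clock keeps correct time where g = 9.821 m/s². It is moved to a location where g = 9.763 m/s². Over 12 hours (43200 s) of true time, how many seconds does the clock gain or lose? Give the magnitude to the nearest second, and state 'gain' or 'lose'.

The clock's period scales as T ∝ 1/√g, so T'/T = √(9.821/9.763) = 1.00297.
In 43200 s of true time the clock registers 43200/1.00297 = 43072.2 s, so it loses 128 s.

lose 128 s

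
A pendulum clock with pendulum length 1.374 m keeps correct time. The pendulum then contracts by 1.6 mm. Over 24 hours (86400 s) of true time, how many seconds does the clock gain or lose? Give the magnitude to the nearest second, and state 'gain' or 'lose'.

T ∝ √L, so T'/T = √(1.37240/1.374) = 0.999418.
In 86400 s of true time the clock registers 86400/0.999418 = 86450.3 s, so it gains 50 s.

gain 50 s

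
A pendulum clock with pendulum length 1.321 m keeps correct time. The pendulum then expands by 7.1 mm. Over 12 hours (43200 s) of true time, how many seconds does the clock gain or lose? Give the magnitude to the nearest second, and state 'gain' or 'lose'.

T ∝ √L, so T'/T = √(1.32810/1.321) = 1.00268.
In 43200 s of true time the clock registers 43200/1.00268 = 43084.4 s, so it loses 116 s.

lose 116 s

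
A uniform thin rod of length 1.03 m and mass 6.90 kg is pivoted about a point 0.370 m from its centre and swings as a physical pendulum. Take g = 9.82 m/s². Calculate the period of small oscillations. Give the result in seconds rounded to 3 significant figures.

1.56 s

For a physical pendulum T = 2π√(I/(mgd)), with d = 0.3700 m from pivot to centre of mass.
I_cm = mL²/12 = 6.90 × 1.03²/12 = 0.6100 kg·m²; I = I_cm + md² = 0.6100 + 6.90 × 0.3700² = 1.555 kg·m².
T = 2π√(1.555/(6.90 × 9.82 × 0.3700)) = 1.56 s.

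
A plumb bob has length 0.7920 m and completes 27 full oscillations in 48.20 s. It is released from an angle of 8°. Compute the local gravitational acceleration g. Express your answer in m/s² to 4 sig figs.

T = 48.20/27 = 1.7852 s.
From T = 2π√(L/g), g = 4π²L/T² = 4π² × 0.7920/1.7852² = 9.811 m/s².

9.811 m/s²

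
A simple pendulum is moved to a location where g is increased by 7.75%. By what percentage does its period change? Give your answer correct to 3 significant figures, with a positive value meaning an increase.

T ∝ 1/√g, so T'/T = 1/√(1.077) = 0.9634.
Percentage change in T = (0.9634 − 1) × 100% = -3.66%.

-3.66%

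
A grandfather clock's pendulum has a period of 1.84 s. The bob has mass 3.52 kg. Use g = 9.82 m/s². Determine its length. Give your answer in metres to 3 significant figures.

0.842 m

From T = 2π√(L/g), L = gT²/(4π²) = 9.82 × 1.840²/(4π²) = 0.842 m.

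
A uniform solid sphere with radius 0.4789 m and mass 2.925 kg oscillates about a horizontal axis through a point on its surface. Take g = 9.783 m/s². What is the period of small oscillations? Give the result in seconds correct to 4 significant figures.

I_cm = (2/5)mr² = 0.26833 kg·m². The pivot is at distance d = 0.4789 m from the centre of mass.
By the parallel-axis theorem, I = I_cm + md² = 0.26833 + 0.67083 = 0.93917 kg·m².
T = 2π√(I/(mgd)) = 2π√(0.93917/(2.925 × 9.783 × 0.4789)) = 1.645 s.

1.645 s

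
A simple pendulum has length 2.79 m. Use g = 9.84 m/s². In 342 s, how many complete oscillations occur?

102

T = 2π√(L/g) = 2π√(2.79/9.84) = 3.346 s.
Number of complete oscillations = ⌊342/3.346⌋ = ⌊102.2⌋ = 102.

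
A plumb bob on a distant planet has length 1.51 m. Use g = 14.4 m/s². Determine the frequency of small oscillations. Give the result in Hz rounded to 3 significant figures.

0.491 Hz

T = 2π√(L/g) = 2π√(1.51/14.4) = 2.035 s, so f = 1/T = 0.491 Hz.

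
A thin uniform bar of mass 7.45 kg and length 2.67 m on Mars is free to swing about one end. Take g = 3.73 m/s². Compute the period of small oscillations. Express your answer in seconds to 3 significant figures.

For a physical pendulum T = 2π√(I/(mgd)), with d = 1.335 m from pivot to centre of mass.
I_cm = mL²/12 = 7.45 × 2.67²/12 = 4.426 kg·m²; I = I_cm + md² = 4.426 + 7.45 × 1.335² = 17.70 kg·m².
T = 2π√(17.70/(7.45 × 3.73 × 1.335)) = 4.34 s.

4.34 s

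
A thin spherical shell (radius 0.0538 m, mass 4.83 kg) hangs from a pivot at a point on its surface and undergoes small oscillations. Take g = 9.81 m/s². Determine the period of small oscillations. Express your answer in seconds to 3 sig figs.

I_cm = (2/3)mr² = 0.009320 kg·m². The pivot is at distance d = 0.0538 m from the centre of mass.
By the parallel-axis theorem, I = I_cm + md² = 0.009320 + 0.01398 = 0.02330 kg·m².
T = 2π√(I/(mgd)) = 2π√(0.02330/(4.83 × 9.81 × 0.0538)) = 0.601 s.

0.601 s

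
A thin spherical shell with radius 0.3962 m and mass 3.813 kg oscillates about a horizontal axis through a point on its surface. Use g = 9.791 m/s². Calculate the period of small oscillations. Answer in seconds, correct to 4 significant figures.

I_cm = (2/3)mr² = 0.39903 kg·m². The pivot is at distance d = 0.3962 m from the centre of mass.
By the parallel-axis theorem, I = I_cm + md² = 0.39903 + 0.59854 = 0.99757 kg·m².
T = 2π√(I/(mgd)) = 2π√(0.99757/(3.813 × 9.791 × 0.3962)) = 1.632 s.

1.632 s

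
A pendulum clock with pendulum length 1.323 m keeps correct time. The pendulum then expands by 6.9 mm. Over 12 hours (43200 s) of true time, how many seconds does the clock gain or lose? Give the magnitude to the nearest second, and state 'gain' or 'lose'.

lose 112 s

T ∝ √L, so T'/T = √(1.32990/1.323) = 1.00260.
In 43200 s of true time the clock registers 43200/1.00260 = 43087.8 s, so it loses 112 s.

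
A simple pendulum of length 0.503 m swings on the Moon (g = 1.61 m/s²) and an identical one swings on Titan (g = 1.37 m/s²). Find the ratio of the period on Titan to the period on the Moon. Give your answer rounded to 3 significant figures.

1.08

T ∝ 1/√g, so T₂/T₁ = √(g₁/g₂) = √(1.61/1.37) = 1.08.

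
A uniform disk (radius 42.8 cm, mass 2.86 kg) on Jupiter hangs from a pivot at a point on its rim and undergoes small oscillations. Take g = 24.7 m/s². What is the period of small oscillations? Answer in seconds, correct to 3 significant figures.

1.01 s

I_cm = ½mr² = 0.2620 kg·m². The pivot is at distance d = 0.428 m from the centre of mass.
By the parallel-axis theorem, I = I_cm + md² = 0.2620 + 0.5239 = 0.7859 kg·m².
T = 2π√(I/(mgd)) = 2π√(0.7859/(2.86 × 24.7 × 0.428)) = 1.01 s.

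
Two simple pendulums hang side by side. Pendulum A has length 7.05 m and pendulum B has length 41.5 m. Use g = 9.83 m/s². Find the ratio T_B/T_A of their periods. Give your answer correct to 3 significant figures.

T ∝ √L, so T_B/T_A = √(L_B/L_A) = √(41.5/7.05) = 2.43.

2.43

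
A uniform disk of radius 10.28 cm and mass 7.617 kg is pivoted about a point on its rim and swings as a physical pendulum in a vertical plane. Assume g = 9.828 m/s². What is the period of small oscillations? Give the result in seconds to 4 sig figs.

0.7870 s

I_cm = ½mr² = 0.040248 kg·m². The pivot is at distance d = 0.1028 m from the centre of mass.
By the parallel-axis theorem, I = I_cm + md² = 0.040248 + 0.080495 = 0.12074 kg·m².
T = 2π√(I/(mgd)) = 2π√(0.12074/(7.617 × 9.828 × 0.1028)) = 0.7870 s.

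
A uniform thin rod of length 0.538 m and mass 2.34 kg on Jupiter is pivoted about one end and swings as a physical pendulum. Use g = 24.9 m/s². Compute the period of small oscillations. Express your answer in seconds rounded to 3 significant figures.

For a physical pendulum T = 2π√(I/(mgd)), with d = 0.2690 m from pivot to centre of mass.
I_cm = mL²/12 = 2.34 × 0.538²/12 = 0.05644 kg·m²; I = I_cm + md² = 0.05644 + 2.34 × 0.2690² = 0.2258 kg·m².
T = 2π√(0.2258/(2.34 × 24.9 × 0.2690)) = 0.754 s.

0.754 s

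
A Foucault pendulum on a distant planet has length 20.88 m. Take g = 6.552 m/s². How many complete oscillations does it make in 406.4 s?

36

T = 2π√(L/g) = 2π√(20.88/6.552) = 11.217 s.
Number of complete oscillations = ⌊406.4/11.217⌋ = ⌊36.232⌋ = 36.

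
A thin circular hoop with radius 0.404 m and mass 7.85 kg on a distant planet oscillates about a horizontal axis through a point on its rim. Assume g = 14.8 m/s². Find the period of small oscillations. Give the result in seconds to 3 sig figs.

1.47 s

I_cm = mr² = 1.281 kg·m². The pivot is at distance d = 0.404 m from the centre of mass.
By the parallel-axis theorem, I = I_cm + md² = 1.281 + 1.281 = 2.562 kg·m².
T = 2π√(I/(mgd)) = 2π√(2.562/(7.85 × 14.8 × 0.404)) = 1.47 s.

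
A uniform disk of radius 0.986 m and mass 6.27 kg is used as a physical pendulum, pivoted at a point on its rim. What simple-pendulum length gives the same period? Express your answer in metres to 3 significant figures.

The equivalent simple-pendulum length is L_eq = I/(md), where I is about the pivot and d = 0.9860 m.
I_cm = ½mR² = 3.048 kg·m², so I = I_cm + md² = 3.048 + 6.096 = 9.144 kg·m².
L_eq = 9.144/(6.27 × 0.9860) = 1.48 m.

1.48 m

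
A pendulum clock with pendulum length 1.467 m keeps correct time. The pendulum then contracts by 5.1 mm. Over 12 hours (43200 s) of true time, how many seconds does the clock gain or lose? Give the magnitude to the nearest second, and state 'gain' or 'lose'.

gain 75 s

T ∝ √L, so T'/T = √(1.46190/1.467) = 0.998260.
In 43200 s of true time the clock registers 43200/0.998260 = 43275.3 s, so it gains 75 s.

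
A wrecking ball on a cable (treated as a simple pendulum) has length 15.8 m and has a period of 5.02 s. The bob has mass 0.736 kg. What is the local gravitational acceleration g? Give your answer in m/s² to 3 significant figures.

From T = 2π√(L/g), g = 4π²L/T² = 4π² × 15.8/5.020² = 24.8 m/s².

24.8 m/s²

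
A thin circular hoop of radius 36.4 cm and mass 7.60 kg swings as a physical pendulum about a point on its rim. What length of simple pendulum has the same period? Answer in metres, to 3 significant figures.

The equivalent simple-pendulum length is L_eq = I/(md), where I is about the pivot and d = 0.3640 m.
I_cm = mR² = 1.007 kg·m², so I = I_cm + md² = 1.007 + 1.007 = 2.014 kg·m².
L_eq = 2.014/(7.60 × 0.3640) = 0.728 m.

0.728 m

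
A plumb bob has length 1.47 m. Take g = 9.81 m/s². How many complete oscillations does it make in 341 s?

140

T = 2π√(L/g) = 2π√(1.47/9.81) = 2.432 s.
Number of complete oscillations = ⌊341/2.432⌋ = ⌊140.2⌋ = 140.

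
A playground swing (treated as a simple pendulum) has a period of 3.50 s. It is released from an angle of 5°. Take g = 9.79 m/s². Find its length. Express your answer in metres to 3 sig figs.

3.04 m

From T = 2π√(L/g), L = gT²/(4π²) = 9.79 × 3.500²/(4π²) = 3.04 m.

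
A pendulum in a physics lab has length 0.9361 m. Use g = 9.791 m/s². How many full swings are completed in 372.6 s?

T = 2π√(L/g) = 2π√(0.9361/9.791) = 1.9428 s.
Number of complete oscillations = ⌊372.6/1.9428⌋ = ⌊191.79⌋ = 191.

191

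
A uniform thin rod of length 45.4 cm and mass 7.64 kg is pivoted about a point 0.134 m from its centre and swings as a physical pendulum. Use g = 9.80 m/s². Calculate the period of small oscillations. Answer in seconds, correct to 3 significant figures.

For a physical pendulum T = 2π√(I/(mgd)), with d = 0.1340 m from pivot to centre of mass.
I_cm = mL²/12 = 7.64 × 0.454²/12 = 0.1312 kg·m²; I = I_cm + md² = 0.1312 + 7.64 × 0.1340² = 0.2684 kg·m².
T = 2π√(0.2684/(7.64 × 9.80 × 0.1340)) = 1.03 s.

1.03 s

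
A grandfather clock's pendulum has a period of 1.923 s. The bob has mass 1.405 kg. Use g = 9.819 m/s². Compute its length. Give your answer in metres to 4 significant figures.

0.9197 m

From T = 2π√(L/g), L = gT²/(4π²) = 9.819 × 1.9230²/(4π²) = 0.9197 m.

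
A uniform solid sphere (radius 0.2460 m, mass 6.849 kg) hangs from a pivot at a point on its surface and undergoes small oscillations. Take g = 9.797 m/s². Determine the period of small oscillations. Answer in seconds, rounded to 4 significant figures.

I_cm = (2/5)mr² = 0.16579 kg·m². The pivot is at distance d = 0.2460 m from the centre of mass.
By the parallel-axis theorem, I = I_cm + md² = 0.16579 + 0.41447 = 0.58026 kg·m².
T = 2π√(I/(mgd)) = 2π√(0.58026/(6.849 × 9.797 × 0.2460)) = 1.178 s.

1.178 s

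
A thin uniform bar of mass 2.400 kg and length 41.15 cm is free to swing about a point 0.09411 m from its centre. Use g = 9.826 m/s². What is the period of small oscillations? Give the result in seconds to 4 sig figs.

For a physical pendulum T = 2π√(I/(mgd)), with d = 0.094110 m from pivot to centre of mass.
I_cm = mL²/12 = 2.400 × 0.4115²/12 = 0.033866 kg·m²; I = I_cm + md² = 0.033866 + 2.400 × 0.094110² = 0.055123 kg·m².
T = 2π√(0.055123/(2.400 × 9.826 × 0.094110)) = 0.9902 s.

0.9902 s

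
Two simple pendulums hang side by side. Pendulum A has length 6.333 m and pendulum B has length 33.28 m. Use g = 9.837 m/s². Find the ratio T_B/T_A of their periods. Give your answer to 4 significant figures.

T ∝ √L, so T_B/T_A = √(L_B/L_A) = √(33.28/6.333) = 2.292.

2.292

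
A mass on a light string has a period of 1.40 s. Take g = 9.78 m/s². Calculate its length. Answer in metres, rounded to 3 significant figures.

From T = 2π√(L/g), L = gT²/(4π²) = 9.78 × 1.400²/(4π²) = 0.486 m.

0.486 m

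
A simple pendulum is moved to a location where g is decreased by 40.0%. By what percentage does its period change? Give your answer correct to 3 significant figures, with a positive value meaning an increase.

29.1%

T ∝ 1/√g, so T'/T = 1/√(0.6000) = 1.291.
Percentage change in T = (1.291 − 1) × 100% = 29.1%.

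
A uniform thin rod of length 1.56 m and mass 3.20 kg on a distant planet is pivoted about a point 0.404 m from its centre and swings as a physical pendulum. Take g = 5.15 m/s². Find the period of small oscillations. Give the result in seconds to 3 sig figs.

2.64 s

For a physical pendulum T = 2π√(I/(mgd)), with d = 0.4040 m from pivot to centre of mass.
I_cm = mL²/12 = 3.20 × 1.56²/12 = 0.6490 kg·m²; I = I_cm + md² = 0.6490 + 3.20 × 0.4040² = 1.171 kg·m².
T = 2π√(1.171/(3.20 × 5.15 × 0.4040)) = 2.64 s.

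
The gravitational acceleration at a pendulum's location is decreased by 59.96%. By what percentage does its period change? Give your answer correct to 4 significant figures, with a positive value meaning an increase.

58.03%

T ∝ 1/√g, so T'/T = 1/√(0.40040) = 1.5803.
Percentage change in T = (1.5803 − 1) × 100% = 58.03%.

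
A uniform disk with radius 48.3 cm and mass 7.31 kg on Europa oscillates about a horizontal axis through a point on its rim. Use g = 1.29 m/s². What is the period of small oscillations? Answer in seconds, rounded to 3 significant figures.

I_cm = ½mr² = 0.8527 kg·m². The pivot is at distance d = 0.483 m from the centre of mass.
By the parallel-axis theorem, I = I_cm + md² = 0.8527 + 1.705 = 2.558 kg·m².
T = 2π√(I/(mgd)) = 2π√(2.558/(7.31 × 1.29 × 0.483)) = 4.71 s.

4.71 s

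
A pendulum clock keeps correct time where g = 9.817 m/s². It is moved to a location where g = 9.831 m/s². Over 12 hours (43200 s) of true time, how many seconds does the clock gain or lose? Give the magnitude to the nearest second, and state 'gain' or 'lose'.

The clock's period scales as T ∝ 1/√g, so T'/T = √(9.817/9.831) = 0.999288.
In 43200 s of true time the clock registers 43200/0.999288 = 43230.8 s, so it gains 31 s.

gain 31 s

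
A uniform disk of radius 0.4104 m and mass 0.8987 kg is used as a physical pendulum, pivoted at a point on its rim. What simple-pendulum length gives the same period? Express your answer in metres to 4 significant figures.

The equivalent simple-pendulum length is L_eq = I/(md), where I is about the pivot and d = 0.41040 m.
I_cm = ½mR² = 0.075683 kg·m², so I = I_cm + md² = 0.075683 + 0.15137 = 0.22705 kg·m².
L_eq = 0.22705/(0.8987 × 0.41040) = 0.6156 m.

0.6156 m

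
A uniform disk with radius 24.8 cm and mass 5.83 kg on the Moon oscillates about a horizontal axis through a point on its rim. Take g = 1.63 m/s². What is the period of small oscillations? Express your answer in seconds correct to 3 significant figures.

I_cm = ½mr² = 0.1793 kg·m². The pivot is at distance d = 0.248 m from the centre of mass.
By the parallel-axis theorem, I = I_cm + md² = 0.1793 + 0.3586 = 0.5379 kg·m².
T = 2π√(I/(mgd)) = 2π√(0.5379/(5.83 × 1.63 × 0.248)) = 3.00 s.

3.00 s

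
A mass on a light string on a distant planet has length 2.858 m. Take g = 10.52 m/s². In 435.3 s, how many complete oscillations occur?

132

T = 2π√(L/g) = 2π√(2.858/10.52) = 3.2749 s.
Number of complete oscillations = ⌊435.3/3.2749⌋ = ⌊132.92⌋ = 132.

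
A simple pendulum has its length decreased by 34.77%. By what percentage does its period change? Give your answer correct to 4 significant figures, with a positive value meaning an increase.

T ∝ √L, so T'/T = √(0.65230) = 0.80765.
Percentage change in T = (0.80765 − 1) × 100% = -19.23%.

-19.23%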